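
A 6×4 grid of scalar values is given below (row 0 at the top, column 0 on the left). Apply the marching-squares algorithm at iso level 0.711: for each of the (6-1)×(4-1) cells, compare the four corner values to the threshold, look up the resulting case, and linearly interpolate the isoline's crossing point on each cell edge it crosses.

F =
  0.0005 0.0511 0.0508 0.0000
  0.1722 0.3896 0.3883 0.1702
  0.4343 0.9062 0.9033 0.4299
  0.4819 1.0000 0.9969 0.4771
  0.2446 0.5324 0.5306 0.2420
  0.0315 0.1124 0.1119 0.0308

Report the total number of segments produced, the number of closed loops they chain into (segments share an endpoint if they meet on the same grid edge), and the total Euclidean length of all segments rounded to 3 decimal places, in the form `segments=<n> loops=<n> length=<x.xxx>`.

cell (1,0): code 0100 → (1.622,1.000)–(2.000,0.586)
cell (1,1): code 1100 → (1.627,2.000)–(1.622,1.000)
cell (1,2): code 1000 → (2.000,2.406)–(1.627,2.000)
cell (2,0): code 0110 → (2.000,0.586)–(3.000,0.442)
cell (2,2): code 1001 → (3.000,2.550)–(2.000,2.406)
cell (3,0): code 0010 → (3.000,0.442)–(3.618,1.000)
cell (3,1): code 0011 → (3.618,1.000)–(3.613,2.000)
cell (3,2): code 0001 → (3.613,2.000)–(3.000,2.550)
total: 8 segments, chained into 1 closed loop(s), length Σ = 6.788874

segments=8 loops=1 length=6.789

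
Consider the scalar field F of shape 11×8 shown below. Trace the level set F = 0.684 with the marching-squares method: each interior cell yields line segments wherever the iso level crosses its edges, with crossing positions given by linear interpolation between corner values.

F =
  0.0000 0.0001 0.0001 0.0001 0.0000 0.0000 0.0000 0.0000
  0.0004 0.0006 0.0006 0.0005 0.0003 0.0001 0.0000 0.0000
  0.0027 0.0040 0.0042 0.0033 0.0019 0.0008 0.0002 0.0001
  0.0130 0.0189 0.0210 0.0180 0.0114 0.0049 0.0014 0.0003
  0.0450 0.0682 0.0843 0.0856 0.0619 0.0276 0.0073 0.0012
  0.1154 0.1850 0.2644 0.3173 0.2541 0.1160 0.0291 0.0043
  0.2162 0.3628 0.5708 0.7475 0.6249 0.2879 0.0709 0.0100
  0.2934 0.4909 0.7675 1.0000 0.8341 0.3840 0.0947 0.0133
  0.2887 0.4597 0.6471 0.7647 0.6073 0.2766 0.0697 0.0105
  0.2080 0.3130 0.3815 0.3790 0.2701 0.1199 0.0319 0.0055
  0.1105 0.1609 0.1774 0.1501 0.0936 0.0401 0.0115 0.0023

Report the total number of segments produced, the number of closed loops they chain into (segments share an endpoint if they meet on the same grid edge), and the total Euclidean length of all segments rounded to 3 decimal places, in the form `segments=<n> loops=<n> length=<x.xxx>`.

cell (5,2): code 0100 → (5.852,3.000)–(6.000,2.641)
cell (5,3): code 1000 → (6.000,3.518)–(5.852,3.000)
cell (6,1): code 0100 → (6.575,2.000)–(7.000,1.698)
cell (6,2): code 1110 → (6.000,2.641)–(6.575,2.000)
cell (6,3): code 1101 → (6.283,4.000)–(6.000,3.518)
cell (6,4): code 1000 → (7.000,4.333)–(6.283,4.000)
cell (7,1): code 0010 → (7.000,1.698)–(7.694,2.000)
cell (7,2): code 0111 → (7.694,2.000)–(8.000,2.314)
cell (7,3): code 1011 → (8.000,3.513)–(7.662,4.000)
cell (7,4): code 0001 → (7.662,4.000)–(7.000,4.333)
cell (8,2): code 0010 → (8.000,2.314)–(8.209,3.000)
cell (8,3): code 0001 → (8.209,3.000)–(8.000,3.513)
total: 12 segments, chained into 1 closed loop(s), length Σ = 7.459469

segments=12 loops=1 length=7.459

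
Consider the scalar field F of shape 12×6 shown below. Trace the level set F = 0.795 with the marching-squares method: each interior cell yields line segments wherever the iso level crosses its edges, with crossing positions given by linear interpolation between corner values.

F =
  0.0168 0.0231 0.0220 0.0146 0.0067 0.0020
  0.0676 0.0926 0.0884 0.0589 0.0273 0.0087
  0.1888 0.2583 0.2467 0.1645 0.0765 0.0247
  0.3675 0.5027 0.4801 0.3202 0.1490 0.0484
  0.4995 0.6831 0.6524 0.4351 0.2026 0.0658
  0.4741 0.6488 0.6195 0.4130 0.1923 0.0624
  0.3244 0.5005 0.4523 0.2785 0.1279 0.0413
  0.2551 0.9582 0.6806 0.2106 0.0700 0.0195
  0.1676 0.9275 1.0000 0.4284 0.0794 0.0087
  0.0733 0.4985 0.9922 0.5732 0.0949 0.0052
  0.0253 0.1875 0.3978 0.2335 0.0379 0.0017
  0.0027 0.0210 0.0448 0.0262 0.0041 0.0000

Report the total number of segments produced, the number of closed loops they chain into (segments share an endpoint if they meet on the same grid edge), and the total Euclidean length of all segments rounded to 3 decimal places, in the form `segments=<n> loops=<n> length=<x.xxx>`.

segments=10 loops=1 length=6.768

cell (6,0): code 0100 → (6.643,1.000)–(7.000,0.768)
cell (6,1): code 1000 → (7.000,1.588)–(6.643,1.000)
cell (7,0): code 0110 → (7.000,0.768)–(8.000,0.826)
cell (7,1): code 1101 → (7.358,2.000)–(7.000,1.588)
cell (7,2): code 1000 → (8.000,2.359)–(7.358,2.000)
cell (8,0): code 0010 → (8.000,0.826)–(8.309,1.000)
cell (8,1): code 0111 → (8.309,1.000)–(9.000,1.601)
cell (8,2): code 1001 → (9.000,2.471)–(8.000,2.359)
cell (9,1): code 0010 → (9.000,1.601)–(9.332,2.000)
cell (9,2): code 0001 → (9.332,2.000)–(9.000,2.471)
total: 10 segments, chained into 1 closed loop(s), length Σ = 6.767552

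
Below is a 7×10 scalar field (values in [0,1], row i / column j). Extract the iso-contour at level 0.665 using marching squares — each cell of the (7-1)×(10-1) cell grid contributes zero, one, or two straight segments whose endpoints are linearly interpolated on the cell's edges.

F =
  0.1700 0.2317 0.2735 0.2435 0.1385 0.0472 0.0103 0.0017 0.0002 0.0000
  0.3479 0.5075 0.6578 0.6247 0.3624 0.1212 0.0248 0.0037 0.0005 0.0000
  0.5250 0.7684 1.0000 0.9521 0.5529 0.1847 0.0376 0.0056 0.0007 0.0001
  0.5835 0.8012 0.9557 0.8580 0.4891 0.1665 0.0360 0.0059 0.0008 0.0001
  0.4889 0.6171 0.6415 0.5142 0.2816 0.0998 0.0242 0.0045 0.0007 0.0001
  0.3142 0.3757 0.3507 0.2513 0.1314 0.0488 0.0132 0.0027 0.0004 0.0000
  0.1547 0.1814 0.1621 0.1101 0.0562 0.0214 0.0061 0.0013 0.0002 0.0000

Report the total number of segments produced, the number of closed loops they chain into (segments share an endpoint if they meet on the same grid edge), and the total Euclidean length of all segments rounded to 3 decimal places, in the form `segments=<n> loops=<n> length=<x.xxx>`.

cell (1,0): code 0100 → (1.604,1.000)–(2.000,0.575)
cell (1,1): code 1100 → (1.021,2.000)–(1.604,1.000)
cell (1,2): code 1100 → (1.123,3.000)–(1.021,2.000)
cell (1,3): code 1000 → (2.000,3.719)–(1.123,3.000)
cell (2,0): code 0110 → (2.000,0.575)–(3.000,0.374)
cell (2,3): code 1001 → (3.000,3.523)–(2.000,3.719)
cell (3,0): code 0010 → (3.000,0.374)–(3.740,1.000)
cell (3,1): code 0011 → (3.740,1.000)–(3.925,2.000)
cell (3,2): code 0011 → (3.925,2.000)–(3.561,3.000)
cell (3,3): code 0001 → (3.561,3.000)–(3.000,3.523)
total: 10 segments, chained into 1 closed loop(s), length Σ = 9.734055

segments=10 loops=1 length=9.734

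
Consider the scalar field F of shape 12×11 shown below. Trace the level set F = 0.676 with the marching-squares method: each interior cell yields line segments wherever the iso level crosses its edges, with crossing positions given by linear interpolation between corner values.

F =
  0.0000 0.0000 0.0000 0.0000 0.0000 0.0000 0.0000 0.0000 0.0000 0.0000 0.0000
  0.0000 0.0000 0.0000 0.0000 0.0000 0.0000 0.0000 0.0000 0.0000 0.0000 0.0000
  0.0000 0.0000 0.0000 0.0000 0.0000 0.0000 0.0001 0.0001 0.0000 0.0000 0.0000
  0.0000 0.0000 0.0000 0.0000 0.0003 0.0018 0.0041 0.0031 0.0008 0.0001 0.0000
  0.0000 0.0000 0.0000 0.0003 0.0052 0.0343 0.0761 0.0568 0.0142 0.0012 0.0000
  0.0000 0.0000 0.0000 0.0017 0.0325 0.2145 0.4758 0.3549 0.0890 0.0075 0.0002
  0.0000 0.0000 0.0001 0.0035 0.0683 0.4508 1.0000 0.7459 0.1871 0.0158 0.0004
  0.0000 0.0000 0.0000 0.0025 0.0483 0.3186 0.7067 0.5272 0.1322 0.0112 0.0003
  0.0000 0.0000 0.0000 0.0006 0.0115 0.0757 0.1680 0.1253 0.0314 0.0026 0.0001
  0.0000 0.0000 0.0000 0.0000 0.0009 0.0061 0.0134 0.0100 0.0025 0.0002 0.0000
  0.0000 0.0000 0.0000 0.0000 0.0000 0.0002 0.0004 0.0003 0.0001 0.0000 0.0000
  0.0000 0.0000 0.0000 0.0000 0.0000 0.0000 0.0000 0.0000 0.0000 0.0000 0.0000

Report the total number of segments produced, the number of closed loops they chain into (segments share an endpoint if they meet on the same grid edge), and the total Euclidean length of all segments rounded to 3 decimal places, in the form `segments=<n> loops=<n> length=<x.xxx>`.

segments=8 loops=1 length=4.981

cell (5,5): code 0100 → (5.382,6.000)–(6.000,5.410)
cell (5,6): code 1100 → (5.821,7.000)–(5.382,6.000)
cell (5,7): code 1000 → (6.000,7.125)–(5.821,7.000)
cell (6,5): code 0110 → (6.000,5.410)–(7.000,5.921)
cell (6,6): code 1011 → (7.000,6.171)–(6.320,7.000)
cell (6,7): code 0001 → (6.320,7.000)–(6.000,7.125)
cell (7,5): code 0010 → (7.000,5.921)–(7.057,6.000)
cell (7,6): code 0001 → (7.057,6.000)–(7.000,6.171)
total: 8 segments, chained into 1 closed loop(s), length Σ = 4.981225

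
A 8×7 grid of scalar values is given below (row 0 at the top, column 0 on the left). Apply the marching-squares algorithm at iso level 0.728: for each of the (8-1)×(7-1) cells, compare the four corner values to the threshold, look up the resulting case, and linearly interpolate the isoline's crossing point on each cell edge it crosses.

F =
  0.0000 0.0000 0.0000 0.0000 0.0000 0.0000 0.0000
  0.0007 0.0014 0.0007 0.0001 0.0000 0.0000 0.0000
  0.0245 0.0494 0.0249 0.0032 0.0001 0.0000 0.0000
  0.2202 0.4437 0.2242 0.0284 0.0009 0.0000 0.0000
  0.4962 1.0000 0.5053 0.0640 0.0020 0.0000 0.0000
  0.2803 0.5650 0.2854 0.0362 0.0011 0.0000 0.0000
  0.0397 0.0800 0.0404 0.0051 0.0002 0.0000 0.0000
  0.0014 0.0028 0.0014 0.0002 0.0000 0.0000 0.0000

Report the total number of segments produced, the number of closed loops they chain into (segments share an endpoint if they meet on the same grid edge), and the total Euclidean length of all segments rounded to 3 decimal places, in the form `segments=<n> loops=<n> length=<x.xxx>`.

cell (3,0): code 0100 → (3.511,1.000)–(4.000,0.460)
cell (3,1): code 1000 → (4.000,1.550)–(3.511,1.000)
cell (4,0): code 0010 → (4.000,0.460)–(4.625,1.000)
cell (4,1): code 0001 → (4.625,1.000)–(4.000,1.550)
total: 4 segments, chained into 1 closed loop(s), length Σ = 3.122939

segments=4 loops=1 length=3.123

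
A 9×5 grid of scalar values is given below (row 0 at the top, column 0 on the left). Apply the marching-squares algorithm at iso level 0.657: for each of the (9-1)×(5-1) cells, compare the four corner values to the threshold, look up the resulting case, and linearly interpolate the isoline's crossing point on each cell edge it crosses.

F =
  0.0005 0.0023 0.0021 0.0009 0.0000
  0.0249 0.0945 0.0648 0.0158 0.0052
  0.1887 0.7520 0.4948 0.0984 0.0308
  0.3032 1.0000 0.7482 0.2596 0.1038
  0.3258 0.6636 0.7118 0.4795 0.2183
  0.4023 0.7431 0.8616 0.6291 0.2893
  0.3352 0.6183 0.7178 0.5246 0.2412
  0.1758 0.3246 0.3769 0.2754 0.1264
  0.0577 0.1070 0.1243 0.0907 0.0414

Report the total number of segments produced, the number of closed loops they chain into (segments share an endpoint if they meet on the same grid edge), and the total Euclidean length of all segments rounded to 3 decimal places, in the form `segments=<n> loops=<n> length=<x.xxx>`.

cell (1,0): code 0100 → (1.856,1.000)–(2.000,0.831)
cell (1,1): code 1000 → (2.000,1.369)–(1.856,1.000)
cell (2,0): code 0110 → (2.000,0.831)–(3.000,0.508)
cell (2,1): code 1101 → (2.640,2.000)–(2.000,1.369)
cell (2,2): code 1000 → (3.000,2.187)–(2.640,2.000)
cell (3,0): code 0110 → (3.000,0.508)–(4.000,0.980)
cell (3,2): code 1001 → (4.000,2.236)–(3.000,2.187)
cell (4,0): code 0110 → (4.000,0.980)–(5.000,0.747)
cell (4,2): code 1001 → (5.000,2.880)–(4.000,2.236)
cell (5,0): code 0010 → (5.000,0.747)–(5.690,1.000)
cell (5,1): code 0111 → (5.690,1.000)–(6.000,1.389)
cell (5,2): code 1001 → (6.000,2.315)–(5.000,2.880)
cell (6,1): code 0010 → (6.000,1.389)–(6.178,2.000)
cell (6,2): code 0001 → (6.178,2.000)–(6.000,2.315)
total: 14 segments, chained into 1 closed loop(s), length Σ = 10.676486

segments=14 loops=1 length=10.676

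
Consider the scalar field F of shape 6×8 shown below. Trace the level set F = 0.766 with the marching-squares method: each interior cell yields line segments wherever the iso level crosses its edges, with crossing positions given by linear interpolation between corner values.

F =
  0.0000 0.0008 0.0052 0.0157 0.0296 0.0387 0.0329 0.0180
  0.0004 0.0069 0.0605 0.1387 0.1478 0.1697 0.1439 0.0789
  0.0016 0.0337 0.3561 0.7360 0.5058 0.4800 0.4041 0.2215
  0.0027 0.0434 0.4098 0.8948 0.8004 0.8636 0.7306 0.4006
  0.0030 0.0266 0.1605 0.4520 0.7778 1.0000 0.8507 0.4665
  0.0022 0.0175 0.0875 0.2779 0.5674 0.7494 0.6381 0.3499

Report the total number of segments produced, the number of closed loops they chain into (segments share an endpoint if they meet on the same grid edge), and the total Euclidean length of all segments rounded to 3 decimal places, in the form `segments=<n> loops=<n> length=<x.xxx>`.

cell (2,2): code 0100 → (2.189,3.000)–(3.000,2.734)
cell (2,3): code 1100 → (2.883,4.000)–(2.189,3.000)
cell (2,4): code 1100 → (2.746,5.000)–(2.883,4.000)
cell (2,5): code 1000 → (3.000,5.734)–(2.746,5.000)
cell (3,2): code 0010 → (3.000,2.734)–(3.291,3.000)
cell (3,3): code 0111 → (3.291,3.000)–(4.000,3.964)
cell (3,5): code 1101 → (3.295,6.000)–(3.000,5.734)
cell (3,6): code 1000 → (4.000,6.220)–(3.295,6.000)
cell (4,3): code 0010 → (4.000,3.964)–(4.056,4.000)
cell (4,4): code 0011 → (4.056,4.000)–(4.934,5.000)
cell (4,5): code 0011 → (4.934,5.000)–(4.398,6.000)
cell (4,6): code 0001 → (4.398,6.000)–(4.000,6.220)
total: 12 segments, chained into 1 closed loop(s), length Σ = 9.570356

segments=12 loops=1 length=9.570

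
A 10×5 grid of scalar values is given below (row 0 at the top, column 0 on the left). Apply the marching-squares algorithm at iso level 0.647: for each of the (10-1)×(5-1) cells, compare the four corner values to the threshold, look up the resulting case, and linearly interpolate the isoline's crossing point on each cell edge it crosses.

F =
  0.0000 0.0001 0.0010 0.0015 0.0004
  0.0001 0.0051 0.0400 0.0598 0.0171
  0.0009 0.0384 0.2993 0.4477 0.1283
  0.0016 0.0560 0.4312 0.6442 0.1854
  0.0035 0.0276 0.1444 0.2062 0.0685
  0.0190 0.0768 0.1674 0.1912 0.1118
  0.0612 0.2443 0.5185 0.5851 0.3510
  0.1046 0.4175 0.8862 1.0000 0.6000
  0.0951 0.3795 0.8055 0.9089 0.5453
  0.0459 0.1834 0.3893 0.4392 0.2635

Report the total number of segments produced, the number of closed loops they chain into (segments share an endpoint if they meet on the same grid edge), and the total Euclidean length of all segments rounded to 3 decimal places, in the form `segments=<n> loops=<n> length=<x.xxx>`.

cell (6,1): code 0100 → (6.349,2.000)–(7.000,1.490)
cell (6,2): code 1100 → (6.149,3.000)–(6.349,2.000)
cell (6,3): code 1000 → (7.000,3.882)–(6.149,3.000)
cell (7,1): code 0110 → (7.000,1.490)–(8.000,1.628)
cell (7,3): code 1001 → (8.000,3.720)–(7.000,3.882)
cell (8,1): code 0010 → (8.000,1.628)–(8.381,2.000)
cell (8,2): code 0011 → (8.381,2.000)–(8.558,3.000)
cell (8,3): code 0001 → (8.558,3.000)–(8.000,3.720)
total: 8 segments, chained into 1 closed loop(s), length Σ = 7.553921

segments=8 loops=1 length=7.554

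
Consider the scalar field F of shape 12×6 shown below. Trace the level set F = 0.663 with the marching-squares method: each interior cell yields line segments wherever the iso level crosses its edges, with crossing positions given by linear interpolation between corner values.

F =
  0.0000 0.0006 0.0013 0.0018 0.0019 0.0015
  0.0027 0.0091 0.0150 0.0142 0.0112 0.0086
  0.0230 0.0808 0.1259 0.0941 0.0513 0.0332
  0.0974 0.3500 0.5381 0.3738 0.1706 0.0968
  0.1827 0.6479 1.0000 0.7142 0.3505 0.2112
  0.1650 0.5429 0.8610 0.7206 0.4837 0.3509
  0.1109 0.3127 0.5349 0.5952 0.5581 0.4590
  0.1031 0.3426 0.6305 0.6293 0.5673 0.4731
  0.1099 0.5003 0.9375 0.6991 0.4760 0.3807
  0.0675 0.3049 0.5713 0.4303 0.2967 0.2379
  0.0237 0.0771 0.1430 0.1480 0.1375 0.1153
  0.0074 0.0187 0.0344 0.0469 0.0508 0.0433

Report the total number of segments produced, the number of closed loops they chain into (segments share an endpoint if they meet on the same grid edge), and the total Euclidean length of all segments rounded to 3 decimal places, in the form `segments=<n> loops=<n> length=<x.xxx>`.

segments=14 loops=2 length=12.090

cell (3,1): code 0100 → (3.270,2.000)–(4.000,1.043)
cell (3,2): code 1100 → (3.850,3.000)–(3.270,2.000)
cell (3,3): code 1000 → (4.000,3.141)–(3.850,3.000)
cell (4,1): code 0110 → (4.000,1.043)–(5.000,1.378)
cell (4,3): code 1001 → (5.000,3.243)–(4.000,3.141)
cell (5,1): code 0010 → (5.000,1.378)–(5.607,2.000)
cell (5,2): code 0011 → (5.607,2.000)–(5.459,3.000)
cell (5,3): code 0001 → (5.459,3.000)–(5.000,3.243)
cell (7,1): code 0100 → (7.106,2.000)–(8.000,1.372)
cell (7,2): code 1100 → (7.483,3.000)–(7.106,2.000)
cell (7,3): code 1000 → (8.000,3.162)–(7.483,3.000)
cell (8,1): code 0010 → (8.000,1.372)–(8.750,2.000)
cell (8,2): code 0011 → (8.750,2.000)–(8.134,3.000)
cell (8,3): code 0001 → (8.134,3.000)–(8.000,3.162)
total: 14 segments, chained into 2 closed loop(s), length Σ = 12.090354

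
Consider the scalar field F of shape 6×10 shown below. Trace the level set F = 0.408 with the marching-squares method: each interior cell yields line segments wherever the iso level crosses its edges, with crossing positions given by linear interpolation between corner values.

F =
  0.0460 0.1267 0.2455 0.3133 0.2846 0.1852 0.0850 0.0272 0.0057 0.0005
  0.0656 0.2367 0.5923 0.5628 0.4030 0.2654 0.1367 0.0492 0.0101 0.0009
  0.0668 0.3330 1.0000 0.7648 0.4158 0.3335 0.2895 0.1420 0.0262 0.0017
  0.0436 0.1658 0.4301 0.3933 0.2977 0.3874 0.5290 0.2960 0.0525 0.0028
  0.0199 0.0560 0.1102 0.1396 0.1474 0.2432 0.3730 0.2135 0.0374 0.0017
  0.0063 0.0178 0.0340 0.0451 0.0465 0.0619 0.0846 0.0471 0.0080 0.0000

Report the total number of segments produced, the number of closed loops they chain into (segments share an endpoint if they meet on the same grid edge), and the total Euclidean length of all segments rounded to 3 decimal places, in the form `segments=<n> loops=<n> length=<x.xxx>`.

segments=16 loops=2 length=12.631

cell (0,1): code 0100 → (0.469,2.000)–(1.000,1.482)
cell (0,2): code 1100 → (0.380,3.000)–(0.469,2.000)
cell (0,3): code 1000 → (1.000,3.969)–(0.380,3.000)
cell (1,1): code 0110 → (1.000,1.482)–(2.000,1.112)
cell (1,3): code 1101 → (1.391,4.000)–(1.000,3.969)
cell (1,4): code 1000 → (2.000,4.095)–(1.391,4.000)
cell (2,1): code 0110 → (2.000,1.112)–(3.000,1.916)
cell (2,2): code 1011 → (3.000,2.601)–(2.960,3.000)
cell (2,3): code 0011 → (2.960,3.000)–(2.066,4.000)
cell (2,4): code 0001 → (2.066,4.000)–(2.000,4.095)
cell (2,5): code 0100 → (2.495,6.000)–(3.000,5.145)
cell (2,6): code 1000 → (3.000,6.519)–(2.495,6.000)
cell (3,1): code 0010 → (3.000,1.916)–(3.069,2.000)
cell (3,2): code 0001 → (3.069,2.000)–(3.000,2.601)
cell (3,5): code 0010 → (3.000,5.145)–(3.776,6.000)
cell (3,6): code 0001 → (3.776,6.000)–(3.000,6.519)
total: 16 segments, chained into 2 closed loop(s), length Σ = 12.630523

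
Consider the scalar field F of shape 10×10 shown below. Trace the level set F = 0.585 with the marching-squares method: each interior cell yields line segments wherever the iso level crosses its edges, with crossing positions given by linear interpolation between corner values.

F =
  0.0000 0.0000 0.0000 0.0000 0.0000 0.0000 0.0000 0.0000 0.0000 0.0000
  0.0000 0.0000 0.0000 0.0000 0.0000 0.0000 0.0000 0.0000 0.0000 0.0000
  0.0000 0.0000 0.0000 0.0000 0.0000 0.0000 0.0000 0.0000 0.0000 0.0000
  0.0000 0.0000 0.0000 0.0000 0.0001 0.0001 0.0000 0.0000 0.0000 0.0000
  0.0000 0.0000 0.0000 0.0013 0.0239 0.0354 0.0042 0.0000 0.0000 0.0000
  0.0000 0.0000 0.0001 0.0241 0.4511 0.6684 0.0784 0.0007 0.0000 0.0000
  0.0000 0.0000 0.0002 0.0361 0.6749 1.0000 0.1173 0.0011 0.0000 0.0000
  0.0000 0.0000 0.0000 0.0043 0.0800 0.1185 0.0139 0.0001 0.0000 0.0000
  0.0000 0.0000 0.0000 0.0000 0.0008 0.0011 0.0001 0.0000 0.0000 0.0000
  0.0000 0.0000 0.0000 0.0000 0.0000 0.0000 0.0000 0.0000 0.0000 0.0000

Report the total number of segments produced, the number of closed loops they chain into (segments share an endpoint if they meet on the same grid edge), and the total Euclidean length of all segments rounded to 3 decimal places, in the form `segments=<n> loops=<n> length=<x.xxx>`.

cell (4,4): code 0100 → (4.868,5.000)–(5.000,4.616)
cell (4,5): code 1000 → (5.000,5.141)–(4.868,5.000)
cell (5,3): code 0100 → (5.598,4.000)–(6.000,3.859)
cell (5,4): code 1110 → (5.000,4.616)–(5.598,4.000)
cell (5,5): code 1001 → (6.000,5.470)–(5.000,5.141)
cell (6,3): code 0010 → (6.000,3.859)–(6.151,4.000)
cell (6,4): code 0011 → (6.151,4.000)–(6.471,5.000)
cell (6,5): code 0001 → (6.471,5.000)–(6.000,5.470)
total: 8 segments, chained into 1 closed loop(s), length Σ = 4.857896

segments=8 loops=1 length=4.858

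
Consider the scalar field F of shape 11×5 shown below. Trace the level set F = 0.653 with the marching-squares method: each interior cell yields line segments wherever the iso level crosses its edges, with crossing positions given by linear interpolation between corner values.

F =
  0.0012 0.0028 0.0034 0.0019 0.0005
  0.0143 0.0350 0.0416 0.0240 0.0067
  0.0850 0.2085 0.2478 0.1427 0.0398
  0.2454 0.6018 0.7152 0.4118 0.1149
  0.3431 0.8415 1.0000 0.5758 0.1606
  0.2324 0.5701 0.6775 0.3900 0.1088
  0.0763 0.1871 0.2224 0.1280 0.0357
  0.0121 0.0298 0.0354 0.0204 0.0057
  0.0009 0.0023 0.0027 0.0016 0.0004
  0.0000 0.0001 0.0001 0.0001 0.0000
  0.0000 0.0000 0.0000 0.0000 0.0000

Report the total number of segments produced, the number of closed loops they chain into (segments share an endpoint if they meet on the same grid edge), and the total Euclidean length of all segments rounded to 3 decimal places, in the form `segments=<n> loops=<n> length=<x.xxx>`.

segments=10 loops=1 length=6.550

cell (2,1): code 0100 → (2.867,2.000)–(3.000,1.451)
cell (2,2): code 1000 → (3.000,2.205)–(2.867,2.000)
cell (3,0): code 0100 → (3.214,1.000)–(4.000,0.622)
cell (3,1): code 1110 → (3.000,1.451)–(3.214,1.000)
cell (3,2): code 1001 → (4.000,2.818)–(3.000,2.205)
cell (4,0): code 0010 → (4.000,0.622)–(4.695,1.000)
cell (4,1): code 0111 → (4.695,1.000)–(5.000,1.772)
cell (4,2): code 1001 → (5.000,2.085)–(4.000,2.818)
cell (5,1): code 0010 → (5.000,1.772)–(5.054,2.000)
cell (5,2): code 0001 → (5.054,2.000)–(5.000,2.085)
total: 10 segments, chained into 1 closed loop(s), length Σ = 6.549760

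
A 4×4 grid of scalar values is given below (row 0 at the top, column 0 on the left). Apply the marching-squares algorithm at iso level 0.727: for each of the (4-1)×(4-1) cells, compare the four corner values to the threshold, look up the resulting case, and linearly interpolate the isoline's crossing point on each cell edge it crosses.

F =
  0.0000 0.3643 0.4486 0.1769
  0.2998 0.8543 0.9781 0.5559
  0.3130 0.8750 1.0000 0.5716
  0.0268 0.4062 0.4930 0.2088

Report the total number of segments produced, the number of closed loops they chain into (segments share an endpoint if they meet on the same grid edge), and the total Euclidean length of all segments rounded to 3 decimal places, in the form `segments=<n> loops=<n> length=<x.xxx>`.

segments=8 loops=1 length=6.401

cell (0,0): code 0100 → (0.740,1.000)–(1.000,0.770)
cell (0,1): code 1100 → (0.526,2.000)–(0.740,1.000)
cell (0,2): code 1000 → (1.000,2.595)–(0.526,2.000)
cell (1,0): code 0110 → (1.000,0.770)–(2.000,0.737)
cell (1,2): code 1001 → (2.000,2.637)–(1.000,2.595)
cell (2,0): code 0010 → (2.000,0.737)–(2.316,1.000)
cell (2,1): code 0011 → (2.316,1.000)–(2.538,2.000)
cell (2,2): code 0001 → (2.538,2.000)–(2.000,2.637)
total: 8 segments, chained into 1 closed loop(s), length Σ = 6.401476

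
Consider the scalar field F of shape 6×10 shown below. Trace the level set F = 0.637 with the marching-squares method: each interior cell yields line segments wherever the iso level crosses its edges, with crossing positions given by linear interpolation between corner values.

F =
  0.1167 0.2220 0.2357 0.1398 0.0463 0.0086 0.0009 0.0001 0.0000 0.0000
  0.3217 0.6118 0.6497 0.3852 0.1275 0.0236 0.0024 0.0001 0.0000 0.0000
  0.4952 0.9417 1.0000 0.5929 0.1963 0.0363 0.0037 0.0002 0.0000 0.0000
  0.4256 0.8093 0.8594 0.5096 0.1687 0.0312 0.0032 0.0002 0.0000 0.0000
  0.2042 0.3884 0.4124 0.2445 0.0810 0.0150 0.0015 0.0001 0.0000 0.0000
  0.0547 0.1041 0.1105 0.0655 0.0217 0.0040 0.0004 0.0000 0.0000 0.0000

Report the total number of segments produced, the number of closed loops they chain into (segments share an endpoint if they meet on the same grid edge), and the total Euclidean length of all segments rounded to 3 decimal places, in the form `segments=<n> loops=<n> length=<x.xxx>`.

segments=10 loops=1 length=7.997

cell (0,1): code 0100 → (0.969,2.000)–(1.000,1.665)
cell (0,2): code 1000 → (1.000,2.048)–(0.969,2.000)
cell (1,0): code 0100 → (1.076,1.000)–(2.000,0.318)
cell (1,1): code 1110 → (1.000,1.665)–(1.076,1.000)
cell (1,2): code 1001 → (2.000,2.892)–(1.000,2.048)
cell (2,0): code 0110 → (2.000,0.318)–(3.000,0.551)
cell (2,2): code 1001 → (3.000,2.636)–(2.000,2.892)
cell (3,0): code 0010 → (3.000,0.551)–(3.409,1.000)
cell (3,1): code 0011 → (3.409,1.000)–(3.498,2.000)
cell (3,2): code 0001 → (3.498,2.000)–(3.000,2.636)
total: 10 segments, chained into 1 closed loop(s), length Σ = 7.997397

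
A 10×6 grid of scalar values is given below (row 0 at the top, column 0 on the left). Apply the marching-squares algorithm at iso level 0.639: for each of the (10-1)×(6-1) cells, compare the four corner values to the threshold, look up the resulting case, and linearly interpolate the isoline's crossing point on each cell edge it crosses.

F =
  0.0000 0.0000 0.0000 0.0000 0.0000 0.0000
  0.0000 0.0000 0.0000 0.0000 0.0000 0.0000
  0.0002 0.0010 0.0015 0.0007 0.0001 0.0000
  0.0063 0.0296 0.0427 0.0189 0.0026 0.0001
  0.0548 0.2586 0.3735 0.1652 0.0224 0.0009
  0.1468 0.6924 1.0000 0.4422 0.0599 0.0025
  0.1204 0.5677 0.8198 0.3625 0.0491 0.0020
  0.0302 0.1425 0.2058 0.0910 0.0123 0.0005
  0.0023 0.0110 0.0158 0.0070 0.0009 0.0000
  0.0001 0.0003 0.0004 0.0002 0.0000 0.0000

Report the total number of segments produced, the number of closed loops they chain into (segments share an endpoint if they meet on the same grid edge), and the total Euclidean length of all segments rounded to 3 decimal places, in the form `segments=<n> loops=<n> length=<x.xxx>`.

segments=8 loops=1 length=5.498

cell (4,0): code 0100 → (4.877,1.000)–(5.000,0.902)
cell (4,1): code 1100 → (4.424,2.000)–(4.877,1.000)
cell (4,2): code 1000 → (5.000,2.647)–(4.424,2.000)
cell (5,0): code 0010 → (5.000,0.902)–(5.428,1.000)
cell (5,1): code 0111 → (5.428,1.000)–(6.000,1.283)
cell (5,2): code 1001 → (6.000,2.395)–(5.000,2.647)
cell (6,1): code 0010 → (6.000,1.283)–(6.294,2.000)
cell (6,2): code 0001 → (6.294,2.000)–(6.000,2.395)
total: 8 segments, chained into 1 closed loop(s), length Σ = 5.498298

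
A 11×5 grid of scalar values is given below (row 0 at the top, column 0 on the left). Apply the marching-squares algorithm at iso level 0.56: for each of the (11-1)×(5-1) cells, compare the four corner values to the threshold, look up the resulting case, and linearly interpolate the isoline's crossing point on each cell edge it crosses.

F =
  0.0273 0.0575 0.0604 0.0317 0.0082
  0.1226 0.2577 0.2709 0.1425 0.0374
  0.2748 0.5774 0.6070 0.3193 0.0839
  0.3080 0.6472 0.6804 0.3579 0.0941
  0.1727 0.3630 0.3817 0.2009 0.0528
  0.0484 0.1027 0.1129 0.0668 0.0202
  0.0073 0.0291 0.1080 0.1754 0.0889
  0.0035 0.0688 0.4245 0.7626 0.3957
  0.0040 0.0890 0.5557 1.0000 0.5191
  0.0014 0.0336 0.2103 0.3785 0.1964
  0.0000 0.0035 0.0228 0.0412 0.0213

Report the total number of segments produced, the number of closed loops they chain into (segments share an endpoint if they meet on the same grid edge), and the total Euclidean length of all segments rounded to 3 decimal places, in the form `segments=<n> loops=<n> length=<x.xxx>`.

cell (1,0): code 0100 → (1.946,1.000)–(2.000,0.942)
cell (1,1): code 1100 → (1.860,2.000)–(1.946,1.000)
cell (1,2): code 1000 → (2.000,2.163)–(1.860,2.000)
cell (2,0): code 0110 → (2.000,0.942)–(3.000,0.743)
cell (2,2): code 1001 → (3.000,2.373)–(2.000,2.163)
cell (3,0): code 0010 → (3.000,0.743)–(3.307,1.000)
cell (3,1): code 0011 → (3.307,1.000)–(3.403,2.000)
cell (3,2): code 0001 → (3.403,2.000)–(3.000,2.373)
cell (6,2): code 0100 → (6.655,3.000)–(7.000,2.401)
cell (6,3): code 1000 → (7.000,3.552)–(6.655,3.000)
cell (7,2): code 0110 → (7.000,2.401)–(8.000,2.010)
cell (7,3): code 1001 → (8.000,3.915)–(7.000,3.552)
cell (8,2): code 0010 → (8.000,2.010)–(8.708,3.000)
cell (8,3): code 0001 → (8.708,3.000)–(8.000,3.915)
total: 14 segments, chained into 2 closed loop(s), length Σ = 11.148034

segments=14 loops=2 length=11.148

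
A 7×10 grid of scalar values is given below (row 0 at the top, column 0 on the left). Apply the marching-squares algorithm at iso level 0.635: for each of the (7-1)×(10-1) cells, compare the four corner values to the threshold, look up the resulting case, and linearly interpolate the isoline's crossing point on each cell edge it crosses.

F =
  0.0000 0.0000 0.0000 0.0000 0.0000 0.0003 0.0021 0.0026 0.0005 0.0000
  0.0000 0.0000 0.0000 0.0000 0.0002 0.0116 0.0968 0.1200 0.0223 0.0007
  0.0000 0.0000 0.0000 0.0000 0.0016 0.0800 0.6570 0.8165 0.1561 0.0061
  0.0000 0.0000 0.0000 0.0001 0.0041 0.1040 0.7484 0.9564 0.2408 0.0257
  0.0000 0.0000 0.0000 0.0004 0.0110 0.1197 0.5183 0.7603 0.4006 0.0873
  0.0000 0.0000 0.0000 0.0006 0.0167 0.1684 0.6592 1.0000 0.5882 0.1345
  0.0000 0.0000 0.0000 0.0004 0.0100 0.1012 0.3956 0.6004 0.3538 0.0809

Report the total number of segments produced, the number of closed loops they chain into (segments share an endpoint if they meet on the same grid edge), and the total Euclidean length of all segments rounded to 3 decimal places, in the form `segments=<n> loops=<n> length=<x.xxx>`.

segments=14 loops=1 length=10.654

cell (1,5): code 0100 → (1.961,6.000)–(2.000,5.962)
cell (1,6): code 1100 → (1.739,7.000)–(1.961,6.000)
cell (1,7): code 1000 → (2.000,7.275)–(1.739,7.000)
cell (2,5): code 0110 → (2.000,5.962)–(3.000,5.824)
cell (2,7): code 1001 → (3.000,7.449)–(2.000,7.275)
cell (3,5): code 0010 → (3.000,5.824)–(3.493,6.000)
cell (3,6): code 0111 → (3.493,6.000)–(4.000,6.482)
cell (3,7): code 1001 → (4.000,7.348)–(3.000,7.449)
cell (4,5): code 0100 → (4.828,6.000)–(5.000,5.951)
cell (4,6): code 1110 → (4.000,6.482)–(4.828,6.000)
cell (4,7): code 1001 → (5.000,7.886)–(4.000,7.348)
cell (5,5): code 0010 → (5.000,5.951)–(5.092,6.000)
cell (5,6): code 0011 → (5.092,6.000)–(5.913,7.000)
cell (5,7): code 0001 → (5.913,7.000)–(5.000,7.886)
total: 14 segments, chained into 1 closed loop(s), length Σ = 10.654257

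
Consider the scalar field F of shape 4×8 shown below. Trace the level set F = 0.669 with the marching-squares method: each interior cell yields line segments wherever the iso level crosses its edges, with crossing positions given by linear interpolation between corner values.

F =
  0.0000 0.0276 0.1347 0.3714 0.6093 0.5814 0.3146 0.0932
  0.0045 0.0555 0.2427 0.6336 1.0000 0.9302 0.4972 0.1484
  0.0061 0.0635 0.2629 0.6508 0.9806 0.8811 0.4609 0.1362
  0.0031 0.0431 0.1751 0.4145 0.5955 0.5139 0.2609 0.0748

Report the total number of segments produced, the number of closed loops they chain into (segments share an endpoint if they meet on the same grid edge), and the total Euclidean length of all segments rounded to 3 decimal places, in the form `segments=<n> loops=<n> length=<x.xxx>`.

segments=8 loops=1 length=8.248

cell (0,3): code 0100 → (0.153,4.000)–(1.000,3.097)
cell (0,4): code 1100 → (0.251,5.000)–(0.153,4.000)
cell (0,5): code 1000 → (1.000,5.603)–(0.251,5.000)
cell (1,3): code 0110 → (1.000,3.097)–(2.000,3.055)
cell (1,5): code 1001 → (2.000,5.505)–(1.000,5.603)
cell (2,3): code 0010 → (2.000,3.055)–(2.809,4.000)
cell (2,4): code 0011 → (2.809,4.000)–(2.578,5.000)
cell (2,5): code 0001 → (2.578,5.000)–(2.000,5.505)
total: 8 segments, chained into 1 closed loop(s), length Σ = 8.248080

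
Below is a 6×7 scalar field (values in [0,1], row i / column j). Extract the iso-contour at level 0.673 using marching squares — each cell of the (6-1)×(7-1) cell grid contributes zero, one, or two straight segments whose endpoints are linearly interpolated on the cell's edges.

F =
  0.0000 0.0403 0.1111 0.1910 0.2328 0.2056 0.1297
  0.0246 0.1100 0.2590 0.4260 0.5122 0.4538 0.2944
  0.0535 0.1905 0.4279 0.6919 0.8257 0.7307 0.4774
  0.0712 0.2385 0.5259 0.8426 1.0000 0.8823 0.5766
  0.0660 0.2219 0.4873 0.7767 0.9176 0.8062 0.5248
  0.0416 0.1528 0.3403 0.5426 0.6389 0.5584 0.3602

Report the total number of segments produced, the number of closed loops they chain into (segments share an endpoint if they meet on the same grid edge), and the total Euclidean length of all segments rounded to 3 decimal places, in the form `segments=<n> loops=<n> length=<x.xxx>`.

cell (1,2): code 0100 → (1.929,3.000)–(2.000,2.928)
cell (1,3): code 1100 → (1.513,4.000)–(1.929,3.000)
cell (1,4): code 1100 → (1.792,5.000)–(1.513,4.000)
cell (1,5): code 1000 → (2.000,5.228)–(1.792,5.000)
cell (2,2): code 0110 → (2.000,2.928)–(3.000,2.464)
cell (2,5): code 1001 → (3.000,5.685)–(2.000,5.228)
cell (3,2): code 0110 → (3.000,2.464)–(4.000,2.642)
cell (3,5): code 1001 → (4.000,5.473)–(3.000,5.685)
cell (4,2): code 0010 → (4.000,2.642)–(4.443,3.000)
cell (4,3): code 0011 → (4.443,3.000)–(4.878,4.000)
cell (4,4): code 0011 → (4.878,4.000)–(4.538,5.000)
cell (4,5): code 0001 → (4.538,5.000)–(4.000,5.473)
total: 12 segments, chained into 1 closed loop(s), length Σ = 10.202893

segments=12 loops=1 length=10.203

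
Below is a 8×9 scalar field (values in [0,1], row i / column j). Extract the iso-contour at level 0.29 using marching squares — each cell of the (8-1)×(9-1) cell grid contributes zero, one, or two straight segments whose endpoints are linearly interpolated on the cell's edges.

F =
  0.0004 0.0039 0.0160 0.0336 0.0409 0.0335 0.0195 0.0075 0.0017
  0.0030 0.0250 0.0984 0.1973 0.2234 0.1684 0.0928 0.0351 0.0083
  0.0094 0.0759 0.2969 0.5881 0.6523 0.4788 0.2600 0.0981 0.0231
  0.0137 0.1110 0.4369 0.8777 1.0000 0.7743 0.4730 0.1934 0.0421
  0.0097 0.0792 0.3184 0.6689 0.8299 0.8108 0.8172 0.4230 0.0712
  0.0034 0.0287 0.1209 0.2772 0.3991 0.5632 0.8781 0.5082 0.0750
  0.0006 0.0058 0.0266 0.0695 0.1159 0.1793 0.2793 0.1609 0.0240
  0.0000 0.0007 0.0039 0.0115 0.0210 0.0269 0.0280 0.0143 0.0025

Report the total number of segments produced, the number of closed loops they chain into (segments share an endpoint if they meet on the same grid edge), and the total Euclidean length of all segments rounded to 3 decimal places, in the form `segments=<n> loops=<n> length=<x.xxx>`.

segments=20 loops=1 length=16.549

cell (1,1): code 0100 → (1.965,2.000)–(2.000,1.969)
cell (1,2): code 1100 → (1.237,3.000)–(1.965,2.000)
cell (1,3): code 1100 → (1.155,4.000)–(1.237,3.000)
cell (1,4): code 1100 → (1.392,5.000)–(1.155,4.000)
cell (1,5): code 1000 → (2.000,5.863)–(1.392,5.000)
cell (2,1): code 0110 → (2.000,1.969)–(3.000,1.549)
cell (2,5): code 1101 → (2.141,6.000)–(2.000,5.863)
cell (2,6): code 1000 → (3.000,6.655)–(2.141,6.000)
cell (3,1): code 0110 → (3.000,1.549)–(4.000,1.881)
cell (3,6): code 1101 → (3.421,7.000)–(3.000,6.655)
cell (3,7): code 1000 → (4.000,7.378)–(3.421,7.000)
cell (4,1): code 0010 → (4.000,1.881)–(4.144,2.000)
cell (4,2): code 0011 → (4.144,2.000)–(4.967,3.000)
cell (4,3): code 0111 → (4.967,3.000)–(5.000,3.105)
cell (4,7): code 1001 → (5.000,7.504)–(4.000,7.378)
cell (5,3): code 0010 → (5.000,3.105)–(5.385,4.000)
cell (5,4): code 0011 → (5.385,4.000)–(5.712,5.000)
cell (5,5): code 0011 → (5.712,5.000)–(5.982,6.000)
cell (5,6): code 0011 → (5.982,6.000)–(5.628,7.000)
cell (5,7): code 0001 → (5.628,7.000)–(5.000,7.504)
total: 20 segments, chained into 1 closed loop(s), length Σ = 16.549206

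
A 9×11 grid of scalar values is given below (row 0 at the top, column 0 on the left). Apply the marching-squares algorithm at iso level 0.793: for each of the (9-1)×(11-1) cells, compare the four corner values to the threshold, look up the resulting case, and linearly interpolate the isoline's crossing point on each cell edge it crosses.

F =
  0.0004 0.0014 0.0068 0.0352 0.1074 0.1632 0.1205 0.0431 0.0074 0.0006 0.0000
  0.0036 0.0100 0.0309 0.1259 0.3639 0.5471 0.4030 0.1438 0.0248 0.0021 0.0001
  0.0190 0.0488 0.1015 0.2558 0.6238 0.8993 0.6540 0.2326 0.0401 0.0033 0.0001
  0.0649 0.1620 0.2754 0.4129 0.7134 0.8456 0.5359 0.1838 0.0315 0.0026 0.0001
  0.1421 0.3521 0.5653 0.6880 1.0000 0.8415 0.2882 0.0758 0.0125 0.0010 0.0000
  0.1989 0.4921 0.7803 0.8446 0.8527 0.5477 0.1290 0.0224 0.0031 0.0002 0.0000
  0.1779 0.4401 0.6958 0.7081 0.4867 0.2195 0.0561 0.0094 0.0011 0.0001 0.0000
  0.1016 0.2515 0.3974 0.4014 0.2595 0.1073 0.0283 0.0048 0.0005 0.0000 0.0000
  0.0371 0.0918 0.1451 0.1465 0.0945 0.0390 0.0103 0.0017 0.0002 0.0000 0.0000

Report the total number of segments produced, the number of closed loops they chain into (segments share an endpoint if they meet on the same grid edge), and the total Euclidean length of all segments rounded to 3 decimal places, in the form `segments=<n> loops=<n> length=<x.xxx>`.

segments=14 loops=1 length=10.828

cell (1,4): code 0100 → (1.698,5.000)–(2.000,4.614)
cell (1,5): code 1000 → (2.000,5.433)–(1.698,5.000)
cell (2,4): code 0110 → (2.000,4.614)–(3.000,4.602)
cell (2,5): code 1001 → (3.000,5.170)–(2.000,5.433)
cell (3,3): code 0100 → (3.278,4.000)–(4.000,3.337)
cell (3,4): code 1110 → (3.000,4.602)–(3.278,4.000)
cell (3,5): code 1001 → (4.000,5.088)–(3.000,5.170)
cell (4,2): code 0100 → (4.670,3.000)–(5.000,2.198)
cell (4,3): code 1110 → (4.000,3.337)–(4.670,3.000)
cell (4,4): code 1011 → (5.000,4.196)–(4.165,5.000)
cell (4,5): code 0001 → (4.165,5.000)–(4.000,5.088)
cell (5,2): code 0010 → (5.000,2.198)–(5.378,3.000)
cell (5,3): code 0011 → (5.378,3.000)–(5.163,4.000)
cell (5,4): code 0001 → (5.163,4.000)–(5.000,4.196)
total: 14 segments, chained into 1 closed loop(s), length Σ = 10.827962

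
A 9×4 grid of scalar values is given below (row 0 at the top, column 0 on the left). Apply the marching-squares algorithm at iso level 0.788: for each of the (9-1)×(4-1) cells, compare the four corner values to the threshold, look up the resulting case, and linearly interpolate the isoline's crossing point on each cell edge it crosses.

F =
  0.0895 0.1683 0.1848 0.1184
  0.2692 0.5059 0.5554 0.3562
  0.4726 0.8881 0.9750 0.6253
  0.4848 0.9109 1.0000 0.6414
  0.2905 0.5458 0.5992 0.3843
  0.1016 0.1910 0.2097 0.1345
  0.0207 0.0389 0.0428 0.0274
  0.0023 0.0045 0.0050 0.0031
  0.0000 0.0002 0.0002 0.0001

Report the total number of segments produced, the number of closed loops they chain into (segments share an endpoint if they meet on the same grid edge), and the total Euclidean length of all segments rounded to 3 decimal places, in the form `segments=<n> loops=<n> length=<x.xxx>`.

segments=8 loops=1 length=6.326

cell (1,0): code 0100 → (1.738,1.000)–(2.000,0.759)
cell (1,1): code 1100 → (1.554,2.000)–(1.738,1.000)
cell (1,2): code 1000 → (2.000,2.535)–(1.554,2.000)
cell (2,0): code 0110 → (2.000,0.759)–(3.000,0.712)
cell (2,2): code 1001 → (3.000,2.591)–(2.000,2.535)
cell (3,0): code 0010 → (3.000,0.712)–(3.337,1.000)
cell (3,1): code 0011 → (3.337,1.000)–(3.529,2.000)
cell (3,2): code 0001 → (3.529,2.000)–(3.000,2.591)
total: 8 segments, chained into 1 closed loop(s), length Σ = 6.326316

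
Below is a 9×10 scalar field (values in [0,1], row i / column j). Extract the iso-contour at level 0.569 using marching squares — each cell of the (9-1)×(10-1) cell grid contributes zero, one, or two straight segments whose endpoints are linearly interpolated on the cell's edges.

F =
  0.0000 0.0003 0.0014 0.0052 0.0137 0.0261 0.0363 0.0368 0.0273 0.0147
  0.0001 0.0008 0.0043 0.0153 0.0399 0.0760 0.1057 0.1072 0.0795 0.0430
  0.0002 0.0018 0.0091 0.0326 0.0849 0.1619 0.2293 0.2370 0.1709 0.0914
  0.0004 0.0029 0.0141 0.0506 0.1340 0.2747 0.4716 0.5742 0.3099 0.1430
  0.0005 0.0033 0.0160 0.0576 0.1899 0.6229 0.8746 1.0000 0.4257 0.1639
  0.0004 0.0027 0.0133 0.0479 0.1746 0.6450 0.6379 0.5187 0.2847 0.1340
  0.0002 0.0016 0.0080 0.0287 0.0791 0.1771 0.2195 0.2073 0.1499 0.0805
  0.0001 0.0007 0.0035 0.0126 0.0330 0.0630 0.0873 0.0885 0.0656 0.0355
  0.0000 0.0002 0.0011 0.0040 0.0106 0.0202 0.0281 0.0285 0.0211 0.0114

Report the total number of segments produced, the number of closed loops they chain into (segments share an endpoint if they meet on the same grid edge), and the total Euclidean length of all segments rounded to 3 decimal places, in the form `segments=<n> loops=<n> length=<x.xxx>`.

segments=12 loops=1 length=8.097

cell (2,6): code 0100 → (2.985,7.000)–(3.000,6.949)
cell (2,7): code 1000 → (3.000,7.020)–(2.985,7.000)
cell (3,4): code 0100 → (3.845,5.000)–(4.000,4.876)
cell (3,5): code 1100 → (3.242,6.000)–(3.845,5.000)
cell (3,6): code 1110 → (3.000,6.949)–(3.242,6.000)
cell (3,7): code 1001 → (4.000,7.750)–(3.000,7.020)
cell (4,4): code 0110 → (4.000,4.876)–(5.000,4.838)
cell (4,6): code 1011 → (5.000,6.578)–(4.895,7.000)
cell (4,7): code 0001 → (4.895,7.000)–(4.000,7.750)
cell (5,4): code 0010 → (5.000,4.838)–(5.162,5.000)
cell (5,5): code 0011 → (5.162,5.000)–(5.165,6.000)
cell (5,6): code 0001 → (5.165,6.000)–(5.000,6.578)
total: 12 segments, chained into 1 closed loop(s), length Σ = 8.096716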